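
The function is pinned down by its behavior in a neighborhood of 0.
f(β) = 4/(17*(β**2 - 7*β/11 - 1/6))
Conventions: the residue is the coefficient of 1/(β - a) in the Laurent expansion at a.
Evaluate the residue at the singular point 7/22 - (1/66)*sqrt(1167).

The residue is -(44/6613)*sqrt(1167).

The factor β**2 - 7*β/11 - 1/6 splits as (β - a)(β - a') with a = 7/22 - (1/66)*sqrt(1167), a' = 7/22 + (1/66)*sqrt(1167). At the order-1 pole a set g(β) = (β - a)*f(β) = [4/17] / (β - a').
Simple pole: residue = g(a) at a = 7/22 - (1/66)*sqrt(1167), which is -(44/6613)*sqrt(1167).


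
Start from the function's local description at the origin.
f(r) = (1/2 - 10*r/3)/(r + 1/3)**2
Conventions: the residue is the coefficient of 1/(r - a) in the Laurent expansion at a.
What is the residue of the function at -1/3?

The residue is -10/3.

At the order-2 pole -1/3 set g(r) = (r - (-1/3))^2*f(r) = 1/2 - 10*r/3.
Order-2 pole: residue = g'(a); g'(-1/3) = -10/3, so the residue is -10/3.


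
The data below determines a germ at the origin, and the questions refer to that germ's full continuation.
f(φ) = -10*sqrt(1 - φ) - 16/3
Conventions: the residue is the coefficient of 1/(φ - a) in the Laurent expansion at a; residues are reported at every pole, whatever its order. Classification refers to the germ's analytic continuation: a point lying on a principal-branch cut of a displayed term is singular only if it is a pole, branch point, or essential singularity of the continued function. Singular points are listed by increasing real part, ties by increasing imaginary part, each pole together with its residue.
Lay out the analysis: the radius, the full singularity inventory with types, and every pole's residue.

Branch term (-10)*sqrt(1 - φ/(1)): its argument vanishes at φ = 1, a square-root branch point, modulus 1.
The radius of convergence is the smallest modulus among the singular points: 1.

Radius of convergence at 0: 1.
At 1: an algebraic (square-root) branch point.


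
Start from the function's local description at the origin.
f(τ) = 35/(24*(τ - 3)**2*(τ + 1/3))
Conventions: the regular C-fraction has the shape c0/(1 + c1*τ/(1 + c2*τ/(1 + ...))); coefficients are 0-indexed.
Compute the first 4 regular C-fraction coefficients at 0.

Taylor coefficients (expand at 0): a_0 = 35/72, a_1 = -245/216, a_2 = 385/108, a_3 = -10325/972.
c0 = a_0 = 35/72. Peel one level at a time: if S = 1 + c*τ/S' with S'(0) = 1, then c is the τ-coefficient of S and S' = c*τ/(S - 1).
S_1 = c0/f = 1 + (7/3)*τ + (-17/9)*τ^2 + ...; c1 = 7/3.
S_2 = c1*τ/(S_1 - 1) = 1 + (17/21)*τ + (226/441)*τ^2 + ...; c2 = 17/21.
S_3 = c2*τ/(S_2 - 1) = 1 + (-226/357)*τ + ...; c3 = -226/357.

The regular C-fraction coefficients are [35/72, 7/3, 17/21, -226/357].


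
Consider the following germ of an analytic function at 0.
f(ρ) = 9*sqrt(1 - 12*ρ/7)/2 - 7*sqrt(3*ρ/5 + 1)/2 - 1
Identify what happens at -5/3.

The point is an algebraic (square-root) branch point.

The term (-7/2)*sqrt(1 - ρ/(-5/3)) has argument 1 - -5/3/(-5/3) = 0 at -5/3: a square-root (algebraic, two-sheeted) branch point; the remaining terms are analytic or single-valued there.


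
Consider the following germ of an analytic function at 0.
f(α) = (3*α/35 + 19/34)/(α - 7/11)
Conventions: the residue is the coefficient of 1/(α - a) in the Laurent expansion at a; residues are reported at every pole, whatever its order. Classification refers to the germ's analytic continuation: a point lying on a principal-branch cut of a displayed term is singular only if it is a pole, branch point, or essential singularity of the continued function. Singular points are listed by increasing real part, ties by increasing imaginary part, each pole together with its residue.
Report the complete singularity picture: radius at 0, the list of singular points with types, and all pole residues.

Denominator factor (α - 7/11): pole of order 1 at 7/11, modulus 7/11.
The radius of convergence is the smallest modulus among the singular points: 7/11.
At the order-1 pole 7/11 set g(α) = (α - (7/11))*f(α) = 3*α/35 + 19/34.
Simple pole: residue = g(a) at a = 7/11, which is 1147/1870.

Radius of convergence at 0: 7/11.
At 7/11: a pole of order 1; residue 1147/1870.


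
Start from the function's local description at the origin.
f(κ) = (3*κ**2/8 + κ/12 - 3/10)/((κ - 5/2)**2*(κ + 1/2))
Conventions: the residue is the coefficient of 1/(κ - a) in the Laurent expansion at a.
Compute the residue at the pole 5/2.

At the order-2 pole 5/2 set g(κ) = (κ - (5/2))^2*f(κ) = (3*κ**2/8 + κ/12 - 3/10)/(κ + 1/2).
Order-2 pole: residue = g'(a); g'(5/2) = 1739/4320, so the residue is 1739/4320.

The residue is 1739/4320.


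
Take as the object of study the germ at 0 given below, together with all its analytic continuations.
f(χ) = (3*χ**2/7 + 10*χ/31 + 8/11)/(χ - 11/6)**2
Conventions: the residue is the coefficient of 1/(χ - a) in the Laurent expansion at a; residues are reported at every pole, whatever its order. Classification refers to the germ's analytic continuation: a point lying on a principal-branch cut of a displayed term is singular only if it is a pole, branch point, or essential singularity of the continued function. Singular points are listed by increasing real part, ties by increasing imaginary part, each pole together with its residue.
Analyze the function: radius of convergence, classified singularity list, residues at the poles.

Denominator factor (χ - 11/6)^2: pole of order 2 at 11/6, modulus 11/6.
The radius of convergence is the smallest modulus among the singular points: 11/6.
At the order-2 pole 11/6 set g(χ) = (χ - (11/6))^2*f(χ) = 3*χ**2/7 + 10*χ/31 + 8/11.
Order-2 pole: residue = g'(a); g'(11/6) = 411/217, so the residue is 411/217.

Radius of convergence at 0: 11/6.
At 11/6: a pole of order 2; residue 411/217.


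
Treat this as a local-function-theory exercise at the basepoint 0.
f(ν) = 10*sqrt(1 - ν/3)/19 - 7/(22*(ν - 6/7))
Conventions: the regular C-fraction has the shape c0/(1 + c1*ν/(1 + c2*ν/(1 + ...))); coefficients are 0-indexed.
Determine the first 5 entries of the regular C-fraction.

Taylor coefficients (expand at 0): a_0 = 2251/2508, a_1 = 5197/15048, a_2 = 44959/90288, a_3 = 318673/541728, a_4 = 1117253/1625184.
c0 = a_0 = 2251/2508. Peel one level at a time: if S = 1 + c*ν/S' with S'(0) = 1, then c is the ν-coefficient of S and S' = c*ν/(S - 1).
S_1 = c0/f = 1 + (-5197/13506)*ν + (-6182825/15201003)*ν^2 + ...; c1 = -5197/13506.
S_2 = c1*ν/(S_1 - 1) = 1 + (-12365650/11698447)*ν + (30430675/81026427)*ν^2 + ...; c2 = -12365650/11698447.
S_3 = c2*ν/(S_2 - 1) = 1 + (249088907/701064906)*ν + (1313793899/24263293872)*ν^2 + ...; c3 = 249088907/701064906.
S_4 = c3*ν/(S_3 - 1) = 1 + (-3033223853/19903210648)*ν + ...; c4 = -3033223853/19903210648.

The regular C-fraction coefficients are [2251/2508, -5197/13506, -12365650/11698447, 249088907/701064906, -3033223853/19903210648].


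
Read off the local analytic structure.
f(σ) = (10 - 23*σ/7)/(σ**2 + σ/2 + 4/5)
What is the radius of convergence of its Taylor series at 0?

The radius of convergence is (2/5)*sqrt(5).

Denominator factor (σ**2 + σ/2 + 4/5): discriminant -59/20, complex-conjugate roots (-1/4) + ((1/20)*sqrt(295))*i and (-1/4) - ((1/20)*sqrt(295))*i; poles of order 1, moduli (2/5)*sqrt(5) and (2/5)*sqrt(5).
The radius of convergence is the smallest modulus among the singular points: (2/5)*sqrt(5).


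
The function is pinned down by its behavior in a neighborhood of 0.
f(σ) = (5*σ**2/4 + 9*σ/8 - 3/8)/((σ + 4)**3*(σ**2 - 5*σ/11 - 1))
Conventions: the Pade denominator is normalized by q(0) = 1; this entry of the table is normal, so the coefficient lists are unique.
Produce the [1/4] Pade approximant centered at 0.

The Pade approximant has numerator coefficients [3/512, -16948167/748659712]; denominator coefficients [1, 10969347/32168972, -296897467/386027664, 1121905/514703552, -193327441/842242176].

Taylor coefficients needed (expand at 0): a_0 = 3/512, a_1 = -555/22528, a_2 = 6397/495616, a_3 = -509453/21807104, a_4 = 37021549/1919025152, a_5 = -2552465149/84437106688.
Write the denominator as Q(σ) = 1 + q1*σ + q2*σ^2 + q3*σ^3 + q4*σ^4. Requiring Q*f - P = O(σ^6) with deg P <= 1 kills the coefficients of σ^2..σ^5 in Q*f:
  σ^2: a_2 + q1*a_1 + q2*a_0 = 0, i.e. 6397/495616 + (-555/22528)*q1 + (3/512)*q2 = 0.
  σ^3: a_3 + q1*a_2 + q2*a_1 + q3*a_0 = 0, i.e. -509453/21807104 + (6397/495616)*q1 + (-555/22528)*q2 + (3/512)*q3 = 0.
  σ^4: a_4 + q1*a_3 + q2*a_2 + q3*a_1 + q4*a_0 = 0, i.e. 37021549/1919025152 + (-509453/21807104)*q1 + (6397/495616)*q2 + (-555/22528)*q3 + (3/512)*q4 = 0.
  σ^5: a_5 + q1*a_4 + q2*a_3 + q3*a_2 + q4*a_1 = 0, i.e. -2552465149/84437106688 + (37021549/1919025152)*q1 + (-509453/21807104)*q2 + (6397/495616)*q3 + (-555/22528)*q4 = 0.
Solving this linear system: q1 = 10969347/32168972, q2 = -296897467/386027664, q3 = 1121905/514703552, q4 = -193327441/842242176.
The numerator is Q*f truncated at degree 1: P0 = a_0 = 3/512; P1 = a_1 + q1*a_0 = -16948167/748659712.


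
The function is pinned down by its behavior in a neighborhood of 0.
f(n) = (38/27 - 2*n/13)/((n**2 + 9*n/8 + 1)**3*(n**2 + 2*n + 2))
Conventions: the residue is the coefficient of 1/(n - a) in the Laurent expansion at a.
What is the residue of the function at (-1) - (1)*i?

The factor n**2 + 2*n + 2 splits as (n - a)(n - a') with a = (-1) - (1)*i, a' = (-1) + (1)*i. At the order-1 pole a set g(n) = (n - a)*f(n) = [(38/27 - 2*n/13)/(n**2 + 9*n/8 + 1)**3] / (n - a').
Simple pole: residue = g(a) at a = (-1) - (1)*i, which is (-90752/84375) + (400768/1096875)*i.

The residue is (-90752/84375) + (400768/1096875)*i.


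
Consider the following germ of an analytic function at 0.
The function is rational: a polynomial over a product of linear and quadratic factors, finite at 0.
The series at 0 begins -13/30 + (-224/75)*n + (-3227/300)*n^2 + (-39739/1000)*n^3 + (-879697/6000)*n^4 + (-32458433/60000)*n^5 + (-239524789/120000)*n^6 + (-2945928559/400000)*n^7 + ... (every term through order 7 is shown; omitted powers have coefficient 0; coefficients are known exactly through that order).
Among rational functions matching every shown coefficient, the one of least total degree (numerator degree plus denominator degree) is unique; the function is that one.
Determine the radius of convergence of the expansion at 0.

The radius of convergence is -5/2 + (1/14)*sqrt(1505).

No rational of total degree below 3 reproduces all 8 coefficients; solving the [1/2] Pade equations on them gives f(n) = (21*n/10 + 13/21)/(n**2 + 5*n - 10/7), whose expansion matches every shown term.
Denominator factor (n**2 + 5*n - 10/7): discriminant 215/7, real irrational roots -5/2 + (1/14)*sqrt(1505) and -5/2 - (1/14)*sqrt(1505); poles of order 1, moduli -5/2 + (1/14)*sqrt(1505) and 5/2 + (1/14)*sqrt(1505).
The radius of convergence is the smallest modulus among the singular points: -5/2 + (1/14)*sqrt(1505).


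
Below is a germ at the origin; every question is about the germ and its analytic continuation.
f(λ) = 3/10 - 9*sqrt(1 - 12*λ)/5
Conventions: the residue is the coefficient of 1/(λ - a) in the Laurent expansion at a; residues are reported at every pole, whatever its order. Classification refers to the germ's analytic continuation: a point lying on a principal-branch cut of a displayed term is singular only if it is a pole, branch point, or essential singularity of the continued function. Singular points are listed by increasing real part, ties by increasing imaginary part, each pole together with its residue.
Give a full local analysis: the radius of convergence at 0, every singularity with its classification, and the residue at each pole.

Branch term (-9/5)*sqrt(1 - λ/(1/12)): its argument vanishes at λ = 1/12, a square-root branch point, modulus 1/12.
The radius of convergence is the smallest modulus among the singular points: 1/12.

Radius of convergence at 0: 1/12.
At 1/12: an algebraic (square-root) branch point.


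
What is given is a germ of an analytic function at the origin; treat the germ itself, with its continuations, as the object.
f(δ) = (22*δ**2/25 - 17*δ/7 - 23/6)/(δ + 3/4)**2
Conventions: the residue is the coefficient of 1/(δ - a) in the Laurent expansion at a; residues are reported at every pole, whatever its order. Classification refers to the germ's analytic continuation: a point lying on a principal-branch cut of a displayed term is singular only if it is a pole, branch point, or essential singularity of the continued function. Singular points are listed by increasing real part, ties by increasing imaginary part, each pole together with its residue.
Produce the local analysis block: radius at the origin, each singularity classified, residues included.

Radius of convergence at 0: 3/4.
At -3/4: a pole of order 2; residue -656/175.

Denominator factor (δ + 3/4)^2: pole of order 2 at -3/4, modulus 3/4.
The radius of convergence is the smallest modulus among the singular points: 3/4.
At the order-2 pole -3/4 set g(δ) = (δ - (-3/4))^2*f(δ) = 22*δ**2/25 - 17*δ/7 - 23/6.
Order-2 pole: residue = g'(a); g'(-3/4) = -656/175, so the residue is -656/175.


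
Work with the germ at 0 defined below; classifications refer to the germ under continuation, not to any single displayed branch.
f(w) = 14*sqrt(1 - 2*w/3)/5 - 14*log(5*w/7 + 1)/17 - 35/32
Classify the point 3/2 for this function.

The point is an algebraic (square-root) branch point.

The term (14/5)*sqrt(1 - w/(3/2)) has argument 1 - 3/2/(3/2) = 0 at 3/2: a square-root (algebraic, two-sheeted) branch point; the remaining terms are analytic or single-valued there.


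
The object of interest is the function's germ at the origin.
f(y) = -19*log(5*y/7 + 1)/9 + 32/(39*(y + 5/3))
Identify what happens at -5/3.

The denominator factor y + 5/3 vanishes at -5/3 and appears to the power 1; the numerator there equals 32/39, nonzero, and no other factor vanishes.
The branch terms are analytic at this point.
Hence a pole whose order is the multiplicity, 1.

The point is a pole of order 1.


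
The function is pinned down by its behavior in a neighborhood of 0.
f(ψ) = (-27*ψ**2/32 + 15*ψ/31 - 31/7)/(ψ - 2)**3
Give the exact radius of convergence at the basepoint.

Denominator factor (ψ - 2)^3: pole of order 3 at 2, modulus 2.
The radius of convergence is the smallest modulus among the singular points: 2.

The radius of convergence is 2.


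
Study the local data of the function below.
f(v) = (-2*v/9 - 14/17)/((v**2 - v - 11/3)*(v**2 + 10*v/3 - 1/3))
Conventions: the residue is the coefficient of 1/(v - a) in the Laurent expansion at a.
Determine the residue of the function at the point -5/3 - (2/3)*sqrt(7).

The factor v**2 + 10*v/3 - 1/3 splits as (v - a)(v - a') with a = -5/3 - (2/3)*sqrt(7), a' = -5/3 + (2/3)*sqrt(7). At the order-1 pole a set g(v) = (v - a)*f(v) = [(-2*v/9 - 14/17)/(v**2 - v - 11/3)] / (v - a').
Simple pole: residue = g(a) at a = -5/3 - (2/3)*sqrt(7), which is 649/19873 - (234/19873)*sqrt(7).

The residue is 649/19873 - (234/19873)*sqrt(7).


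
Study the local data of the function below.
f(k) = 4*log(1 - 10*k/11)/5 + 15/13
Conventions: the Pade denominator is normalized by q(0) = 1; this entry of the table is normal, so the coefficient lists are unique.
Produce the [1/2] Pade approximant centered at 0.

Taylor coefficients needed (expand at 0): a_0 = 15/13, a_1 = -8/11, a_2 = -40/121, a_3 = -800/3993.
Write the denominator as Q(k) = 1 + q1*k + q2*k^2. Requiring Q*f - P = O(k^4) with deg P <= 1 kills the coefficients of k^2..k^3 in Q*f:
  k^2: a_2 + q1*a_1 + q2*a_0 = 0, i.e. -40/121 + (-8/11)*q1 + (15/13)*q2 = 0.
  k^3: a_3 + q1*a_2 + q2*a_1 = 0, i.e. -800/3993 + (-40/121)*q1 + (-8/11)*q2 = 0.
Solving this linear system: q1 = -1020/1969, q2 = -2600/64977.
The numerator is Q*f truncated at degree 1: P0 = a_0 = 15/13; P1 = a_1 + q1*a_0 = -33916/25597.

The Pade approximant has numerator coefficients [15/13, -33916/25597]; denominator coefficients [1, -1020/1969, -2600/64977].


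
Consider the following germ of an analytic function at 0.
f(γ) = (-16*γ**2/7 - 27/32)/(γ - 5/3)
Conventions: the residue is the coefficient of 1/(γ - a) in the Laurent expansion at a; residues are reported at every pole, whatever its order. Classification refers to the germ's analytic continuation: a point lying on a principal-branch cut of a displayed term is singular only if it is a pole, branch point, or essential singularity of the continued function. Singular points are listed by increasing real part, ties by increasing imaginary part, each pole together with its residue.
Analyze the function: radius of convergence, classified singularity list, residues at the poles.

Denominator factor (γ - 5/3): pole of order 1 at 5/3, modulus 5/3.
The radius of convergence is the smallest modulus among the singular points: 5/3.
At the order-1 pole 5/3 set g(γ) = (γ - (5/3))*f(γ) = -16*γ**2/7 - 27/32.
Simple pole: residue = g(a) at a = 5/3, which is -14501/2016.

Radius of convergence at 0: 5/3.
At 5/3: a pole of order 1; residue -14501/2016.


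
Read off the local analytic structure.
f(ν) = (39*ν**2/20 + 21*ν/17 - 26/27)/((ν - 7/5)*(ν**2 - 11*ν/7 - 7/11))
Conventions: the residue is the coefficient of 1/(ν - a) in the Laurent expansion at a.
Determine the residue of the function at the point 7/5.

The residue is -11583539/2212380.

At the order-1 pole 7/5 set g(ν) = (ν - (7/5))*f(ν) = (39*ν**2/20 + 21*ν/17 - 26/27)/(ν**2 - 11*ν/7 - 7/11).
Simple pole: residue = g(a) at a = 7/5, which is -11583539/2212380.


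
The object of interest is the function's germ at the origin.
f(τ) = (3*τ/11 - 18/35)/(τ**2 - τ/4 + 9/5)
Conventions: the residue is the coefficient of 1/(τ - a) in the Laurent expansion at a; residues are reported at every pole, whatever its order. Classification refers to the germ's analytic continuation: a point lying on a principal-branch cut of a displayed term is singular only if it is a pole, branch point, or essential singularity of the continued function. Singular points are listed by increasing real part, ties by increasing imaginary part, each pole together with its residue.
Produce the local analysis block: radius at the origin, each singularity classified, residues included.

Radius of convergence at 0: (3/5)*sqrt(5).
At (1/8) - ((1/40)*sqrt(2855))*i: a pole of order 1; residue (3/22) - ((1479/439670)*sqrt(2855))*i.
At (1/8) + ((1/40)*sqrt(2855))*i: a pole of order 1; residue (3/22) + ((1479/439670)*sqrt(2855))*i.

Denominator factor (τ**2 - τ/4 + 9/5): discriminant -571/80, complex-conjugate roots (1/8) + ((1/40)*sqrt(2855))*i and (1/8) - ((1/40)*sqrt(2855))*i; poles of order 1, moduli (3/5)*sqrt(5) and (3/5)*sqrt(5).
The radius of convergence is the smallest modulus among the singular points: (3/5)*sqrt(5).
The factor τ**2 - τ/4 + 9/5 splits as (τ - a)(τ - a') with a = (1/8) - ((1/40)*sqrt(2855))*i, a' = (1/8) + ((1/40)*sqrt(2855))*i. At the order-1 pole a set g(τ) = (τ - a)*f(τ) = [3*τ/11 - 18/35] / (τ - a').
Simple pole: residue = g(a) at a = (1/8) - ((1/40)*sqrt(2855))*i, which is (3/22) - ((1479/439670)*sqrt(2855))*i.
The factor τ**2 - τ/4 + 9/5 splits as (τ - a)(τ - a') with a = (1/8) + ((1/40)*sqrt(2855))*i, a' = (1/8) - ((1/40)*sqrt(2855))*i. At the order-1 pole a set g(τ) = (τ - a)*f(τ) = [3*τ/11 - 18/35] / (τ - a').
Simple pole: residue = g(a) at a = (1/8) + ((1/40)*sqrt(2855))*i, which is (3/22) + ((1479/439670)*sqrt(2855))*i.
List the singular points by increasing real part (a conjugate pair: the negative imaginary part first).


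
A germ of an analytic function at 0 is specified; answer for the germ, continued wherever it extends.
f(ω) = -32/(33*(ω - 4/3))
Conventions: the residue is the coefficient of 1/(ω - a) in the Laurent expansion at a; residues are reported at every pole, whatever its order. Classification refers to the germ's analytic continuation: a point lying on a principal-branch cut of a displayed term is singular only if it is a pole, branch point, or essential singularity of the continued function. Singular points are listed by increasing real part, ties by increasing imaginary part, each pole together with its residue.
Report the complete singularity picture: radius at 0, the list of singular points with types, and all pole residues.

Denominator factor (ω - 4/3): pole of order 1 at 4/3, modulus 4/3.
The radius of convergence is the smallest modulus among the singular points: 4/3.
At the order-1 pole 4/3 set g(ω) = (ω - (4/3))*f(ω) = -32/33.
Simple pole: residue = g(a) at a = 4/3, which is -32/33.

Radius of convergence at 0: 4/3.
At 4/3: a pole of order 1; residue -32/33.


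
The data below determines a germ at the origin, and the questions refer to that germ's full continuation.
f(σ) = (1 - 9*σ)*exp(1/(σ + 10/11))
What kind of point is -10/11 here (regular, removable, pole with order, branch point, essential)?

The exponent 1/(σ - (-10/11)) has a pole at -10/11, so exp(1/(σ - (-10/11))) takes every nonzero value near it: an essential singularity (not a pole of any order).

The point is an essential singularity.


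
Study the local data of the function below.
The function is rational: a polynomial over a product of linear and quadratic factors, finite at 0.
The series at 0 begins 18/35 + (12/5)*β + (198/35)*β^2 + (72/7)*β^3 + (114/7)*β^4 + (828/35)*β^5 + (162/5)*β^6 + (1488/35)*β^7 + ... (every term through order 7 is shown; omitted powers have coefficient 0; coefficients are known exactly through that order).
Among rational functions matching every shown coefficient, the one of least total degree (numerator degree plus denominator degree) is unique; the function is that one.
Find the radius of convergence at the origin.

The radius of convergence is 1.

No rational of total degree below 4 reproduces all 8 coefficients; solving the [1/3] Pade equations on them gives f(β) = (-6*β/7 - 18/35)/(β - 1)**3, whose expansion matches every shown term.
Denominator factor (β - 1)^3: pole of order 3 at 1, modulus 1.
The radius of convergence is the smallest modulus among the singular points: 1.


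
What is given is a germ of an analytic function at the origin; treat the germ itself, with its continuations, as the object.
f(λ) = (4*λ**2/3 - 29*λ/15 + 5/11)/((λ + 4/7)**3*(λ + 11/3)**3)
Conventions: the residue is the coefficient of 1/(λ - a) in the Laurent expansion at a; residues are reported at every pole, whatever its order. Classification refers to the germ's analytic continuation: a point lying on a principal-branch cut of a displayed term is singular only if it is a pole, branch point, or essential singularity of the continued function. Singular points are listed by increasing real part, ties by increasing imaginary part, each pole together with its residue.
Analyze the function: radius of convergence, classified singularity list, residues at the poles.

Radius of convergence at 0: 4/7.
At -11/3: a pole of order 3; residue -12768643881/63815984375.
At -4/7: a pole of order 3; residue 12768643881/63815984375.

Denominator factor (λ + 4/7)^3: pole of order 3 at -4/7, modulus 4/7.
Denominator factor (λ + 11/3)^3: pole of order 3 at -11/3, modulus 11/3.
The radius of convergence is the smallest modulus among the singular points: 4/7.
At the order-3 pole -11/3 set g(λ) = (λ - (-11/3))^3*f(λ) = (4*λ**2/3 - 29*λ/15 + 5/11)/(λ + 4/7)**3.
Order-3 pole: residue = g''(a)/2; g''(-11/3) = -25537287762/63815984375, so the residue is -12768643881/63815984375.
At the order-3 pole -4/7 set g(λ) = (λ - (-4/7))^3*f(λ) = (4*λ**2/3 - 29*λ/15 + 5/11)/(λ + 11/3)**3.
Order-3 pole: residue = g''(a)/2; g''(-4/7) = 25537287762/63815984375, so the residue is 12768643881/63815984375.
List the singular points by increasing real part (a conjugate pair: the negative imaginary part first).


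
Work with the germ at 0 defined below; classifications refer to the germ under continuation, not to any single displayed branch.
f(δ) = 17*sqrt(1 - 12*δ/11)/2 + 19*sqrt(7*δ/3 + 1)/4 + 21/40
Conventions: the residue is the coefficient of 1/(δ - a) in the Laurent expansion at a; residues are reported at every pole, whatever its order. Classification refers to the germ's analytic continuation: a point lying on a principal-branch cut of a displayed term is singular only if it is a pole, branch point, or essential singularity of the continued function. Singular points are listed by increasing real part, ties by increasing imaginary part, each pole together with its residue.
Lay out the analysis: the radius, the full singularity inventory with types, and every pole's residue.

Branch term (17/2)*sqrt(1 - δ/(11/12)): its argument vanishes at δ = 11/12, a square-root branch point, modulus 11/12.
Branch term (19/4)*sqrt(1 - δ/(-3/7)): its argument vanishes at δ = -3/7, a square-root branch point, modulus 3/7.
The radius of convergence is the smallest modulus among the singular points: 3/7.
List the singular points by increasing real part (a conjugate pair: the negative imaginary part first).

Radius of convergence at 0: 3/7.
At -3/7: an algebraic (square-root) branch point.
At 11/12: an algebraic (square-root) branch point.


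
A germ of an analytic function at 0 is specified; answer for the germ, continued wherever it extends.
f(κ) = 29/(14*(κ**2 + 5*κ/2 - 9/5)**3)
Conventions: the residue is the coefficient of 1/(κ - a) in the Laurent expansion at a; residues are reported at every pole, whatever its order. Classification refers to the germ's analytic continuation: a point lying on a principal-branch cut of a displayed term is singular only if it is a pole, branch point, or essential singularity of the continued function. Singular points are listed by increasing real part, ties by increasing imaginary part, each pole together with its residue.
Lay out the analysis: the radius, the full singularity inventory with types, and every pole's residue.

Denominator factor (κ**2 + 5*κ/2 - 9/5)^3: discriminant 269/20, real irrational roots -5/4 + (1/20)*sqrt(1345) and -5/4 - (1/20)*sqrt(1345); poles of order 3, moduli -5/4 + (1/20)*sqrt(1345) and 5/4 + (1/20)*sqrt(1345).
The radius of convergence is the smallest modulus among the singular points: -5/4 + (1/20)*sqrt(1345).
The factor κ**2 + 5*κ/2 - 9/5 splits as (κ - a)(κ - a') with a = -5/4 - (1/20)*sqrt(1345), a' = -5/4 + (1/20)*sqrt(1345). At the order-3 pole a set g(κ) = (κ - a)^3*f(κ) = [29/14] / (κ - a')^3.
Order-3 pole: residue = g''(a)/2; g''(-5/4 - (1/20)*sqrt(1345)) = -(139200/136255763)*sqrt(1345), so the residue is -(69600/136255763)*sqrt(1345).
The factor κ**2 + 5*κ/2 - 9/5 splits as (κ - a)(κ - a') with a = -5/4 + (1/20)*sqrt(1345), a' = -5/4 - (1/20)*sqrt(1345). At the order-3 pole a set g(κ) = (κ - a)^3*f(κ) = [29/14] / (κ - a')^3.
Order-3 pole: residue = g''(a)/2; g''(-5/4 + (1/20)*sqrt(1345)) = (139200/136255763)*sqrt(1345), so the residue is (69600/136255763)*sqrt(1345).
List the singular points by increasing real part (a conjugate pair: the negative imaginary part first).

Radius of convergence at 0: -5/4 + (1/20)*sqrt(1345).
At -5/4 - (1/20)*sqrt(1345): a pole of order 3; residue -(69600/136255763)*sqrt(1345).
At -5/4 + (1/20)*sqrt(1345): a pole of order 3; residue (69600/136255763)*sqrt(1345).


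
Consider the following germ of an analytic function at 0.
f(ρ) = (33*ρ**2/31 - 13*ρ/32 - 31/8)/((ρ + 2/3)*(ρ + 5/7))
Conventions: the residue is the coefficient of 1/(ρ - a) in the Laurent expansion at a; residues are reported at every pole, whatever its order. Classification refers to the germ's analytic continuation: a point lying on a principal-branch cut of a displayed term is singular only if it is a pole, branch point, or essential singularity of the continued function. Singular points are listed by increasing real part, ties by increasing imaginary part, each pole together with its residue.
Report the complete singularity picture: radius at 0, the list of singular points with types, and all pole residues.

Radius of convergence at 0: 2/3.
At -5/7: a pole of order 1; residue 443553/6944.
At -2/3: a pole of order 1; residue -32613/496.

Denominator factor (ρ + 5/7): pole of order 1 at -5/7, modulus 5/7.
Denominator factor (ρ + 2/3): pole of order 1 at -2/3, modulus 2/3.
The radius of convergence is the smallest modulus among the singular points: 2/3.
At the order-1 pole -5/7 set g(ρ) = (ρ - (-5/7))*f(ρ) = (33*ρ**2/31 - 13*ρ/32 - 31/8)/(ρ + 2/3).
Simple pole: residue = g(a) at a = -5/7, which is 443553/6944.
At the order-1 pole -2/3 set g(ρ) = (ρ - (-2/3))*f(ρ) = (33*ρ**2/31 - 13*ρ/32 - 31/8)/(ρ + 5/7).
Simple pole: residue = g(a) at a = -2/3, which is -32613/496.
List the singular points by increasing real part (a conjugate pair: the negative imaginary part first).


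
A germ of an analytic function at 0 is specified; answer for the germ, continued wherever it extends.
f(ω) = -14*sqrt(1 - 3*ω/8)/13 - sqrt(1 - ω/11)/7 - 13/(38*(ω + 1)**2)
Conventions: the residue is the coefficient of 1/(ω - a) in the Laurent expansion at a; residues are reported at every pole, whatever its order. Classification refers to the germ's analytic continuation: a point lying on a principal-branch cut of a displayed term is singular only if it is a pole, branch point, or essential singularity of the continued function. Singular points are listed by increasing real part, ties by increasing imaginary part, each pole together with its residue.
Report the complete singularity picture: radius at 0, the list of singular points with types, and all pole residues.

Denominator factor (ω + 1)^2: pole of order 2 at -1, modulus 1.
Branch term (-14/13)*sqrt(1 - ω/(8/3)): its argument vanishes at ω = 8/3, a square-root branch point, modulus 8/3.
Branch term (-1/7)*sqrt(1 - ω/(11)): its argument vanishes at ω = 11, a square-root branch point, modulus 11.
The radius of convergence is the smallest modulus among the singular points: 1.
The branch terms are analytic at -1 and contribute nothing to the residue; only the rational part matters.
At the order-2 pole -1 set g(ω) = (ω - (-1))^2*(rational part) = -13/38.
Order-2 pole: residue = g'(a); g'(-1) = 0, so the residue is 0.
List the singular points by increasing real part (a conjugate pair: the negative imaginary part first).

Radius of convergence at 0: 1.
At -1: a pole of order 2; residue 0.
At 8/3: an algebraic (square-root) branch point.
At 11: an algebraic (square-root) branch point.


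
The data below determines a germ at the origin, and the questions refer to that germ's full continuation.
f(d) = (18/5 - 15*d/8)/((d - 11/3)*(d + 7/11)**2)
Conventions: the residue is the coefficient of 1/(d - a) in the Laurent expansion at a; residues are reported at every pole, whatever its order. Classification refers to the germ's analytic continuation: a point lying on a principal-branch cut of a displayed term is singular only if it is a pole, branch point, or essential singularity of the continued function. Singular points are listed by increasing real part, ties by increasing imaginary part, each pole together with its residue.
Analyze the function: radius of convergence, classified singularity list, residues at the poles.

Denominator factor (d - 11/3): pole of order 1 at 11/3, modulus 11/3.
Denominator factor (d + 7/11)^2: pole of order 2 at -7/11, modulus 7/11.
The radius of convergence is the smallest modulus among the singular points: 7/11.
At the order-2 pole -7/11 set g(d) = (d - (-7/11))^2*f(d) = (18/5 - 15*d/8)/(d - 11/3).
Order-2 pole: residue = g'(a); g'(-7/11) = 142659/806560, so the residue is 142659/806560.
At the order-1 pole 11/3 set g(d) = (d - (11/3))*f(d) = (18/5 - 15*d/8)/(d + 7/11)**2.
Simple pole: residue = g(a) at a = 11/3, which is -142659/806560.
List the singular points by increasing real part (a conjugate pair: the negative imaginary part first).

Radius of convergence at 0: 7/11.
At -7/11: a pole of order 2; residue 142659/806560.
At 11/3: a pole of order 1; residue -142659/806560.


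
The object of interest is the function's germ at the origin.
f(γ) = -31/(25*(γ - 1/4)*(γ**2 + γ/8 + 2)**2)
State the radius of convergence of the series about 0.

The radius of convergence is 1/4.

Denominator factor (γ - 1/4): pole of order 1 at 1/4, modulus 1/4.
Denominator factor (γ**2 + γ/8 + 2)^2: discriminant -511/64, complex-conjugate roots (-1/16) + ((1/16)*sqrt(511))*i and (-1/16) - ((1/16)*sqrt(511))*i; poles of order 2, moduli sqrt(2) and sqrt(2).
The radius of convergence is the smallest modulus among the singular points: 1/4.


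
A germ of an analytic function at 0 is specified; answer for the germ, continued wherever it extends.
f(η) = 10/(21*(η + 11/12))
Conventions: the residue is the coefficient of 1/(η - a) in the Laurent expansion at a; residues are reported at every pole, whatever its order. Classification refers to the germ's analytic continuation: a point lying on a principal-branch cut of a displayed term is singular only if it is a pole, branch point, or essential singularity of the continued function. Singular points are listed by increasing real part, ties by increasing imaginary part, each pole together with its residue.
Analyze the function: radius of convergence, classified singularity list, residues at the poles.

Denominator factor (η + 11/12): pole of order 1 at -11/12, modulus 11/12.
The radius of convergence is the smallest modulus among the singular points: 11/12.
At the order-1 pole -11/12 set g(η) = (η - (-11/12))*f(η) = 10/21.
Simple pole: residue = g(a) at a = -11/12, which is 10/21.

Radius of convergence at 0: 11/12.
At -11/12: a pole of order 1; residue 10/21.


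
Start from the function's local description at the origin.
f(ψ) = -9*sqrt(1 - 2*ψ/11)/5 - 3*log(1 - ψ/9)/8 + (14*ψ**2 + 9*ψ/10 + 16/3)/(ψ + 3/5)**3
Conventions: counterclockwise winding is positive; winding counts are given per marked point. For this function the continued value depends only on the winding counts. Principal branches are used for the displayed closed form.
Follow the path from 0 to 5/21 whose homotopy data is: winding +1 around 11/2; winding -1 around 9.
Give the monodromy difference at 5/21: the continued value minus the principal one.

The rational part is single-valued and drops out of the difference; each branch term changes only by its own monodromy.
(-9/5)*sqrt(1 - ψ/(11/2)): winding +1 is odd, the square root flips sign, contributing -2*(-9/5)*sqrt(1 - (5/21)/(11/2)) = -2*(-9/5)*sqrt(221/231) = (6/385)*sqrt(51051).
(-3/8)*log(1 - ψ/(9)): each positive loop around 9 adds 2*pi*i to the log, so winding -1 contributes (-3/8)*(-1)*2*pi*i = (3/4)*pi*i.
Summing the contributions at ψ = 5/21 gives ((6/385)*sqrt(51051)) + ((3/4)*pi)*i.

Continued minus principal equals ((6/385)*sqrt(51051)) + ((3/4)*pi)*i.


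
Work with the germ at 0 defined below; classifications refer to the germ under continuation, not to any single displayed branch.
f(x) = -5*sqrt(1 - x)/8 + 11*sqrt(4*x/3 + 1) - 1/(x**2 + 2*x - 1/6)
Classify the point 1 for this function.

The term (-5/8)*sqrt(1 - x/(1)) has argument 1 - 1/(1) = 0 at 1: a square-root (algebraic, two-sheeted) branch point; the remaining terms are analytic or single-valued there.

The point is an algebraic (square-root) branch point.


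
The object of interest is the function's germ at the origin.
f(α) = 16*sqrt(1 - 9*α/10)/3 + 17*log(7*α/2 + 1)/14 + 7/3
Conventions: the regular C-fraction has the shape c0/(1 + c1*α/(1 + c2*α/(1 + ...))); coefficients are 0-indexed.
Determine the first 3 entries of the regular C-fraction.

Taylor coefficients (expand at 0): a_0 = 23/3, a_1 = 37/20, a_2 = -3191/400.
c0 = a_0 = 23/3. Peel one level at a time: if S = 1 + c*α/S' with S'(0) = 1, then c is the α-coefficient of S and S' = c*α/(S - 1).
S_1 = c0/f = 1 + (-111/460)*α + (2325/2116)*α^2 + ...; c1 = -111/460.
S_2 = c1*α/(S_1 - 1) = 1 + (3875/851)*α + ...; c2 = 3875/851.

The regular C-fraction coefficients are [23/3, -111/460, 3875/851].


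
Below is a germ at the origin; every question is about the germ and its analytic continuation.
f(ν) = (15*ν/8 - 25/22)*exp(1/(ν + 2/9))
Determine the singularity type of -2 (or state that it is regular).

There is no denominator, hence no pole anywhere.
The essential point of exp(1/(ν - (-2/9))) is -2/9, not -2.
So the germ continues analytically to -2.

The point is a regular point.


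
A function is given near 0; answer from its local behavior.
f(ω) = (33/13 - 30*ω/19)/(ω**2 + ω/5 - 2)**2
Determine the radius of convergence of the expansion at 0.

The radius of convergence is -1/10 + (1/10)*sqrt(201).

Denominator factor (ω**2 + ω/5 - 2)^2: discriminant 201/25, real irrational roots -1/10 + (1/10)*sqrt(201) and -1/10 - (1/10)*sqrt(201); poles of order 2, moduli -1/10 + (1/10)*sqrt(201) and 1/10 + (1/10)*sqrt(201).
The radius of convergence is the smallest modulus among the singular points: -1/10 + (1/10)*sqrt(201).


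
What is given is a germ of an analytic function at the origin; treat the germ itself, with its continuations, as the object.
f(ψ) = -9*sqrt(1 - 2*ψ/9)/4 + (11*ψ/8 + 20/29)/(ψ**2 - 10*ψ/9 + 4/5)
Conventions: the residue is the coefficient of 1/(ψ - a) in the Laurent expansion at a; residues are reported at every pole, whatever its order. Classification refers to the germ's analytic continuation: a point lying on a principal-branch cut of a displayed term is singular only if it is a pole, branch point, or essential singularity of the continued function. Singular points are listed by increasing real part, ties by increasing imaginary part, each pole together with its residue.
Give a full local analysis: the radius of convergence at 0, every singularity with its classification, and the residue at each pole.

Radius of convergence at 0: (2/5)*sqrt(5).
At (5/9) - ((1/45)*sqrt(995))*i: a pole of order 1; residue (11/16) + ((3035/92336)*sqrt(995))*i.
At (5/9) + ((1/45)*sqrt(995))*i: a pole of order 1; residue (11/16) - ((3035/92336)*sqrt(995))*i.
At 9/2: an algebraic (square-root) branch point.

Denominator factor (ψ**2 - 10*ψ/9 + 4/5): discriminant -796/405, complex-conjugate roots (5/9) + ((1/45)*sqrt(995))*i and (5/9) - ((1/45)*sqrt(995))*i; poles of order 1, moduli (2/5)*sqrt(5) and (2/5)*sqrt(5).
Branch term (-9/4)*sqrt(1 - ψ/(9/2)): its argument vanishes at ψ = 9/2, a square-root branch point, modulus 9/2.
The radius of convergence is the smallest modulus among the singular points: (2/5)*sqrt(5).
The branch term is analytic at (5/9) - ((1/45)*sqrt(995))*i and contributes nothing to the residue; only the rational part matters.
The factor ψ**2 - 10*ψ/9 + 4/5 splits as (ψ - a)(ψ - a') with a = (5/9) - ((1/45)*sqrt(995))*i, a' = (5/9) + ((1/45)*sqrt(995))*i. At the order-1 pole a set g(ψ) = (ψ - a)*(rational part) = [11*ψ/8 + 20/29] / (ψ - a').
Simple pole: residue = g(a) at a = (5/9) - ((1/45)*sqrt(995))*i, which is (11/16) + ((3035/92336)*sqrt(995))*i.
The branch term is analytic at (5/9) + ((1/45)*sqrt(995))*i and contributes nothing to the residue; only the rational part matters.
The factor ψ**2 - 10*ψ/9 + 4/5 splits as (ψ - a)(ψ - a') with a = (5/9) + ((1/45)*sqrt(995))*i, a' = (5/9) - ((1/45)*sqrt(995))*i. At the order-1 pole a set g(ψ) = (ψ - a)*(rational part) = [11*ψ/8 + 20/29] / (ψ - a').
Simple pole: residue = g(a) at a = (5/9) + ((1/45)*sqrt(995))*i, which is (11/16) - ((3035/92336)*sqrt(995))*i.
List the singular points by increasing real part (a conjugate pair: the negative imaginary part first).


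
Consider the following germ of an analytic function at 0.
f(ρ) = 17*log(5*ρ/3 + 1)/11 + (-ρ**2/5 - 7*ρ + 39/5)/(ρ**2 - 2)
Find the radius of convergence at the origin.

Denominator factor (ρ**2 - 2): discriminant 8, real irrational roots sqrt(2) and -sqrt(2); poles of order 1, moduli sqrt(2) and sqrt(2).
Branch term (17/11)*log(1 - ρ/(-3/5)): its argument vanishes at ρ = -3/5, a logarithmic branch point, modulus 3/5.
The radius of convergence is the smallest modulus among the singular points: 3/5.

The radius of convergence is 3/5.


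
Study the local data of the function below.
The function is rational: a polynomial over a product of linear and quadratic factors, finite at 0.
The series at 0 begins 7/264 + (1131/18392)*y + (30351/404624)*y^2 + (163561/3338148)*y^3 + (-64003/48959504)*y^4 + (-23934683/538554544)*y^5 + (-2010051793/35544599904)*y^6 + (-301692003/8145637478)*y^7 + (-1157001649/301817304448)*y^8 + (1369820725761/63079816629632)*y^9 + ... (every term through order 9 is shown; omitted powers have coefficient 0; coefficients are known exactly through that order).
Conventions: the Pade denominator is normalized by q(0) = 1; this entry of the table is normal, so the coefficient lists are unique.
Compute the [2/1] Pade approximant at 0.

The Pade approximant has numerator coefficients [7/264, 20175307/456721848, 321475/9226704]; denominator coefficients [1, -654244/1001583].

Taylor coefficients needed (read off): a_0 = 7/264, a_1 = 1131/18392, a_2 = 30351/404624, a_3 = 163561/3338148.
Write the denominator as Q(y) = 1 + q1*y. Requiring Q*f - P = O(y^4) with deg P <= 2 kills the coefficients of y^3..y^3 in Q*f:
  y^3: a_3 + q1*a_2 = 0, i.e. 163561/3338148 + (30351/404624)*q1 = 0.
Solving this linear system: q1 = -654244/1001583.
The numerator is Q*f truncated at degree 2: P0 = a_0 = 7/264; P1 = a_1 + q1*a_0 = 20175307/456721848; P2 = a_2 + q1*a_1 = 321475/9226704.
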